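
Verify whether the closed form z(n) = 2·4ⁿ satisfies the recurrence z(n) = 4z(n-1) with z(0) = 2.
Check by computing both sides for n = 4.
From the recurrence with z(0) = 2:
  z(0) = 2, z(1) = 8, z(2) = 32, z(3) = 128, z(4) = 512
  so the recurrence gives z(4) = 512.
From the proposed closed form z(n) = 2·4ⁿ:
  z(4) = 512.
Both sides give 512 at n = 4, and the initial condition(s) match, so the closed form is consistent.

Yes, the closed form is correct.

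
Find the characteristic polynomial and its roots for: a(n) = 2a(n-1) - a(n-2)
Substitute a(n) = rⁿ and divide through by rⁿ⁻²: r² - 2r + 1 = 0
Factor: (r - 1)² = 0, so r = 1 (double root).
General solution: a(n) = (A + Bn)·1ⁿ

Characteristic: r² - 2r + 1 = 0, Roots: r = 1 (double root)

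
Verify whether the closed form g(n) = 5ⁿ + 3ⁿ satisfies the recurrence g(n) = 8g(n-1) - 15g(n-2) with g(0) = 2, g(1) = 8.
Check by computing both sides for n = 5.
From the recurrence with g(0) = 2, g(1) = 8:
  g(0) = 2, g(1) = 8, g(2) = 34, g(3) = 152, g(4) = 706, g(5) = 3368
  so the recurrence gives g(5) = 3368.
From the proposed closed form g(n) = 5ⁿ + 3ⁿ:
  g(5) = 3368.
Both sides give 3368 at n = 5, and the initial condition(s) match, so the closed form is consistent.

Yes, the closed form is correct.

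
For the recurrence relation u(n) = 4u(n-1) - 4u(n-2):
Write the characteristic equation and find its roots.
Substitute u(n) = rⁿ and divide through by rⁿ⁻²: r² - 4r + 4 = 0
Factor: (r - 2)² = 0, so r = 2 (double root).
General solution: u(n) = (A + Bn)·2ⁿ

Characteristic: r² - 4r + 4 = 0, Roots: r = 2 (double root)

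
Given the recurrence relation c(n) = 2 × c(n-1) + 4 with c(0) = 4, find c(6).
Computing step by step:
c(0) = 4
c(1) = 2 × 4 + 4 = 12
c(2) = 2 × 12 + 4 = 28
c(3) = 2 × 28 + 4 = 60
c(4) = 2 × 60 + 4 = 124
c(5) = 2 × 124 + 4 = 252
c(6) = 2 × 252 + 4 = 508

508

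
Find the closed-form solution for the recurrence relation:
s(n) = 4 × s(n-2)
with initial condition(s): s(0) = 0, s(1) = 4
Recurrence: s(n) = 4 × s(n-2), initial: s(0) = 0, s(1) = 4.
Characteristic equation: r² - 4 = 0, which factors as (r - 2)(r + 2) = 0, so r = 2, -2. General solution s(n) = A·2ⁿ + B·(-2)ⁿ. From s(0) = 0: A + B = 0. From s(1) = 4: 2A - 2B = 4. Solving gives A = 1, B = -1.

s(n) = 2ⁿ - (-2)ⁿ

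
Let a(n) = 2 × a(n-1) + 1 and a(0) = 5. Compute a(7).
Computing step by step:
a(0) = 5
a(1) = 2 × 5 + 1 = 11
a(2) = 2 × 11 + 1 = 23
a(3) = 2 × 23 + 1 = 47
a(4) = 2 × 47 + 1 = 95
a(5) = 2 × 95 + 1 = 191
a(6) = 2 × 191 + 1 = 383
a(7) = 2 × 383 + 1 = 767

767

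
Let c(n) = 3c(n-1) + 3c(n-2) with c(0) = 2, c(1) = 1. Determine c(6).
Computing the sequence terms:
2, 1, 9, 30, 117, 441, 1674

1674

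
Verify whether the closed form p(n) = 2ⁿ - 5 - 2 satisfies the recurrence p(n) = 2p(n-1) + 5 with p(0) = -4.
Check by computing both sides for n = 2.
From the recurrence with p(0) = -4:
  p(0) = -4, p(1) = -3, p(2) = -1
  so the recurrence gives p(2) = -1.
From the proposed closed form p(n) = 2ⁿ - 5 - 2:
  p(2) = -3.
The recurrence gives -1 but the closed form gives -3, so the closed form does not satisfy the recurrence.

No, the closed form is incorrect.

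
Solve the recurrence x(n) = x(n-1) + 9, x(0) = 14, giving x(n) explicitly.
Recurrence: x(n) = x(n-1) + 9, initial: x(0) = 14.
Each step adds 9, so x(n) = x(0) + 9n = 9n + 14.

x(n) = 9n + 14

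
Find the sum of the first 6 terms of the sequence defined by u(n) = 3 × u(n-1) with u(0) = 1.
Computing the sequence terms: 1, 3, 9, 27, 81, 243
Adding these values together:

364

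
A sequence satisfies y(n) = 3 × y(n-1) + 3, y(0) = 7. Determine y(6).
Computing step by step:
y(0) = 7
y(1) = 3 × 7 + 3 = 24
y(2) = 3 × 24 + 3 = 75
y(3) = 3 × 75 + 3 = 228
y(4) = 3 × 228 + 3 = 687
y(5) = 3 × 687 + 3 = 2064
y(6) = 3 × 2064 + 3 = 6195

6195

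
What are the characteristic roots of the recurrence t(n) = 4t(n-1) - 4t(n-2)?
Substitute t(n) = rⁿ and divide through by rⁿ⁻²: r² - 4r + 4 = 0
Factor: (r - 2)² = 0, so r = 2 (double root).
General solution: t(n) = (A + Bn)·2ⁿ

Characteristic: r² - 4r + 4 = 0, Roots: r = 2 (double root)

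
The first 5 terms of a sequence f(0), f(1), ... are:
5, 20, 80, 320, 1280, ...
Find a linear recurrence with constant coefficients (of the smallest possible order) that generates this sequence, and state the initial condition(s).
Look for the lowest-order linear relation among consecutive terms.
Observation: each term is 4× the previous.
Check at n=2: 4·20 = 80. ✓

f(n) = 4 × f(n-1), f(0) = 5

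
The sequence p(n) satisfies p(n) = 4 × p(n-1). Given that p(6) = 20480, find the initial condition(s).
In general p(n) = 4ⁿ · p(0). At n = 6: p(0) = p(6) / 4^6 = 20480 / 4096 = 5.

p(0) = 5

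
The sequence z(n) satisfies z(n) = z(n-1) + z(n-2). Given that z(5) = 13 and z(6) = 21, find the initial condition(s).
Work backwards using z(k) = z(k+2) - z(k+1):
z(4) = z(6) - z(5) = 21 - 13 = 8
z(3) = z(5) - z(4) = 13 - 8 = 5
z(2) = z(4) - z(3) = 8 - 5 = 3
z(1) = z(3) - z(2) = 5 - 3 = 2
z(0) = z(2) - z(1) = 3 - 2 = 1

z(0) = 1, z(1) = 2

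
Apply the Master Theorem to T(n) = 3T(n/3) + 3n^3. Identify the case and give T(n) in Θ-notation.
Master Theorem template: T(n) = a·T(n/b) + f(n).
Here: a=3, b=3, f(n)=3n^3
Compute log_b(a) = log_3(3) = 1.
f(n) = 3n^3 = Ω(n^(1+ε)) with ε = 2, and the regularity condition holds (a·f(n/b) = (a/b^3)·f(n) with a/b^3 = 3^-2 < 1). Case 3: T(n) = Θ(f(n)) = Θ(n^3).

Case 3: T(n) = Θ(n^3)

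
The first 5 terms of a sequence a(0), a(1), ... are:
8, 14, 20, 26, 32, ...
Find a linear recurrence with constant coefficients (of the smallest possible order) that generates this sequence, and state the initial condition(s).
Look for the lowest-order linear relation among consecutive terms.
Observation: consecutive differences are constant (= 6).
Check at n=2: 1·14 + 6 = 20. ✓

a(n) = a(n-1) + 6, a(0) = 8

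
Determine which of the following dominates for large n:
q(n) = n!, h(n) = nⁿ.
Comparing growth rates:
Growth-rate hierarchy: log n ≺ any polynomial ≺ any exponential cⁿ (c>1) ≺ n! ≺ nⁿ.
super-exponential nⁿ dominates factorial asymptotically.

h(n) grows faster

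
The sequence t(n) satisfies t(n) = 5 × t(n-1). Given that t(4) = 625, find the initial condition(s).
In general t(n) = 5ⁿ · t(0). At n = 4: t(0) = t(4) / 5^4 = 625 / 625 = 1.

t(0) = 1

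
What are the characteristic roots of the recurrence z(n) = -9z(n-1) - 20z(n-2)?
Substitute z(n) = rⁿ and divide through by rⁿ⁻²: r² + 9r + 20 = 0
Factor: (r + 4)(r + 5) = 0, so r = -4, -5.
General solution: z(n) = A·(-4)ⁿ + B·(-5)ⁿ

Characteristic: r² + 9r + 20 = 0, Roots: r = -4, -5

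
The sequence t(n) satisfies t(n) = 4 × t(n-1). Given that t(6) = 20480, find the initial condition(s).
In general t(n) = 4ⁿ · t(0). At n = 6: t(0) = t(6) / 4^6 = 20480 / 4096 = 5.

t(0) = 5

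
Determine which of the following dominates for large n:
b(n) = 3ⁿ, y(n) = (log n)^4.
Comparing growth rates:
Growth-rate hierarchy: log n ≺ any polynomial ≺ any exponential cⁿ (c>1) ≺ n! ≺ nⁿ.
exponential base 3 dominates polylogarithmic (log n)^4 asymptotically.

b(n) grows faster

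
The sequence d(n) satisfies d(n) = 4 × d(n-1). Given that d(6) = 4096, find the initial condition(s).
In general d(n) = 4ⁿ · d(0). At n = 6: d(0) = d(6) / 4^6 = 4096 / 4096 = 1.

d(0) = 1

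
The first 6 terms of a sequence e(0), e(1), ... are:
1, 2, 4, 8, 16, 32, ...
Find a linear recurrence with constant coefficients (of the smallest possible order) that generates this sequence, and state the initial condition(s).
Look for the lowest-order linear relation among consecutive terms.
Observation: each term is 2× the previous.
Check at n=2: 2·2 = 4. ✓

e(n) = 2 × e(n-1), e(0) = 1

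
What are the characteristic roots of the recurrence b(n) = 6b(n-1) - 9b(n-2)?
Substitute b(n) = rⁿ and divide through by rⁿ⁻²: r² - 6r + 9 = 0
Factor: (r - 3)² = 0, so r = 3 (double root).
General solution: b(n) = (A + Bn)·3ⁿ

Characteristic: r² - 6r + 9 = 0, Roots: r = 3 (double root)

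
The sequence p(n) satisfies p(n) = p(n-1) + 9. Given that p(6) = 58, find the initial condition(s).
p(6) = p(0) + 6·9, so p(0) = 58 - 54 = 4.

p(0) = 4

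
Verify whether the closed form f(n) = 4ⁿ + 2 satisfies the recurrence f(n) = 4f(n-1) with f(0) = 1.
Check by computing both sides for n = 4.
From the recurrence with f(0) = 1:
  f(0) = 1, f(1) = 4, f(2) = 16, f(3) = 64, f(4) = 256
  so the recurrence gives f(4) = 256.
From the proposed closed form f(n) = 4ⁿ + 2:
  f(4) = 258.
The recurrence gives 256 but the closed form gives 258, so the closed form does not satisfy the recurrence.

No, the closed form is incorrect.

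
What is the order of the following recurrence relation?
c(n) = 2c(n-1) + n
The order is the largest lag k for which c(n-k) appears. Here the deepest term is c(n-1) (the n term is non-homogeneous and does not affect the order), so the order is 1.

Order 1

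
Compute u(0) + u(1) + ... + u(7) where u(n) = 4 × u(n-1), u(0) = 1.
Computing the sequence terms: 1, 4, 16, 64, 256, 1024, 4096, 16384
Adding these values together:

21845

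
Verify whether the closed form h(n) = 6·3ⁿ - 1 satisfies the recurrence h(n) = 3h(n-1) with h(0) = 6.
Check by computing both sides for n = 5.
From the recurrence with h(0) = 6:
  h(0) = 6, h(1) = 18, h(2) = 54, h(3) = 162, h(4) = 486, h(5) = 1458
  so the recurrence gives h(5) = 1458.
From the proposed closed form h(n) = 6·3ⁿ - 1:
  h(5) = 1457.
The recurrence gives 1458 but the closed form gives 1457, so the closed form does not satisfy the recurrence.

No, the closed form is incorrect.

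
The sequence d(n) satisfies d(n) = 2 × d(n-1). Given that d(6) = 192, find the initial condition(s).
In general d(n) = 2ⁿ · d(0). At n = 6: d(0) = d(6) / 2^6 = 192 / 64 = 3.

d(0) = 3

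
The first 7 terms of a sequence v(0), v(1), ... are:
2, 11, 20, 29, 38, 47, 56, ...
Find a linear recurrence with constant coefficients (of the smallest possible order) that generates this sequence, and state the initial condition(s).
Look for the lowest-order linear relation among consecutive terms.
Observation: consecutive differences are constant (= 9).
Check at n=2: 1·11 + 9 = 20. ✓

v(n) = v(n-1) + 9, v(0) = 2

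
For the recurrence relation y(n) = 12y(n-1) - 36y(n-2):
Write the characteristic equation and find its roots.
Substitute y(n) = rⁿ and divide through by rⁿ⁻²: r² - 12r + 36 = 0
Factor: (r - 6)² = 0, so r = 6 (double root).
General solution: y(n) = (A + Bn)·6ⁿ

Characteristic: r² - 12r + 36 = 0, Roots: r = 6 (double root)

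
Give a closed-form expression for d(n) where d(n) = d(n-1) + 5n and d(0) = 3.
Recurrence: d(n) = d(n-1) + 5n, initial: d(0) = 3.
Telescoping: d(n) = d(0) + 5·Σᵢ₌₁ⁿ i = 3 + 5·n(n+1)/2.

d(n) = 5·n(n+1)/2 + 3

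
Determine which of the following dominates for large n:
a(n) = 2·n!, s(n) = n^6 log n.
Comparing growth rates:
Growth-rate hierarchy: log n ≺ any polynomial ≺ any exponential cⁿ (c>1) ≺ n! ≺ nⁿ.
factorial dominates polynomial degree 6 (with log factor) asymptotically.

a(n) grows faster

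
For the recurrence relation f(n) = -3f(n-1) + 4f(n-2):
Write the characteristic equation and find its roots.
Substitute f(n) = rⁿ and divide through by rⁿ⁻²: r² + 3r - 4 = 0
Factor: (r + 4)(r - 1) = 0, so r = -4, 1.
General solution: f(n) = A·(-4)ⁿ + B·1ⁿ

Characteristic: r² + 3r - 4 = 0, Roots: r = -4, 1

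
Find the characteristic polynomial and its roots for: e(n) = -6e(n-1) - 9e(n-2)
Substitute e(n) = rⁿ and divide through by rⁿ⁻²: r² + 6r + 9 = 0
Factor: (r + 3)² = 0, so r = -3 (double root).
General solution: e(n) = (A + Bn)·(-3)ⁿ

Characteristic: r² + 6r + 9 = 0, Roots: r = -3 (double root)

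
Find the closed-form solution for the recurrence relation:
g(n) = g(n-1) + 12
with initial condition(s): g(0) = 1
Recurrence: g(n) = g(n-1) + 12, initial: g(0) = 1.
Each step adds 12, so g(n) = g(0) + 12n = 12n + 1.

g(n) = 12n + 1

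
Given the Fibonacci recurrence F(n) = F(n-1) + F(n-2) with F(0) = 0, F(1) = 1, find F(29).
Computing the sequence terms:
0, 1, 1, 2, 3, 5, 8, 13, 21, 34, 55, 89, 144, 233, 377, 610, 987, 1597, 2584, 4181, 6765, 10946, 17711, 28657, 46368, 75025, 121393, 196418, 317811, 514229

514229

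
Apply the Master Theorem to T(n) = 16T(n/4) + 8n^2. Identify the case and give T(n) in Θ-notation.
Master Theorem template: T(n) = a·T(n/b) + f(n).
Here: a=16, b=4, f(n)=8n^2
Compute log_b(a) = log_4(16) = 2.
f(n) = 8n^2 = Θ(n^2). Case 2: T(n) = Θ(n^2 log n).

Case 2: T(n) = Θ(n^2 log n)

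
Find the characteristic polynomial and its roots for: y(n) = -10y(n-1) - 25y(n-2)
Substitute y(n) = rⁿ and divide through by rⁿ⁻²: r² + 10r + 25 = 0
Factor: (r + 5)² = 0, so r = -5 (double root).
General solution: y(n) = (A + Bn)·(-5)ⁿ

Characteristic: r² + 10r + 25 = 0, Roots: r = -5 (double root)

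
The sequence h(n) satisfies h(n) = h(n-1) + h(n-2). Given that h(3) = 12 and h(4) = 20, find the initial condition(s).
Work backwards using h(k) = h(k+2) - h(k+1):
h(2) = h(4) - h(3) = 20 - 12 = 8
h(1) = h(3) - h(2) = 12 - 8 = 4
h(0) = h(2) - h(1) = 8 - 4 = 4

h(0) = 4, h(1) = 4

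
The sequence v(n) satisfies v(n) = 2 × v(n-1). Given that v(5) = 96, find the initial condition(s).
In general v(n) = 2ⁿ · v(0). At n = 5: v(0) = v(5) / 2^5 = 96 / 32 = 3.

v(0) = 3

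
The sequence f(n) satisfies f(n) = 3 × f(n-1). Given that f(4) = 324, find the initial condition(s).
In general f(n) = 3ⁿ · f(0). At n = 4: f(0) = f(4) / 3^4 = 324 / 81 = 4.

f(0) = 4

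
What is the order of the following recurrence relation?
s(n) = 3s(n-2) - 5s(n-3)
The order is the largest lag k for which s(n-k) appears. Here the deepest term is s(n-3), so the order is 3.

Order 3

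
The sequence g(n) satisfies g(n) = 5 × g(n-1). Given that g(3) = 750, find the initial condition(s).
In general g(n) = 5ⁿ · g(0). At n = 3: g(0) = g(3) / 5^3 = 750 / 125 = 6.

g(0) = 6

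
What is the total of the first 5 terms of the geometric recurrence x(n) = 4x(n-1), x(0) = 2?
Computing the sequence terms: 2, 8, 32, 128, 512
Adding these values together:

682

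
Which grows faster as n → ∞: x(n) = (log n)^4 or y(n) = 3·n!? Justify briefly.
Comparing growth rates:
Growth-rate hierarchy: log n ≺ any polynomial ≺ any exponential cⁿ (c>1) ≺ n! ≺ nⁿ.
factorial dominates polylogarithmic (log n)^4 asymptotically.

y(n) grows faster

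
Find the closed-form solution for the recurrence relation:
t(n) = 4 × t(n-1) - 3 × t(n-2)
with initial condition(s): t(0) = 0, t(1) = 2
Recurrence: t(n) = 4 × t(n-1) - 3 × t(n-2), initial: t(0) = 0, t(1) = 2.
Characteristic equation: r² - 4r + 3 = 0, which factors as (r - 3)(r - 1) = 0, so r = 3, 1. General solution t(n) = A·3ⁿ + B·1ⁿ. From t(0) = 0: A + B = 0. From t(1) = 2: 3A + 1B = 2. Solving gives A = 1, B = -1.

t(n) = 3ⁿ - 1ⁿ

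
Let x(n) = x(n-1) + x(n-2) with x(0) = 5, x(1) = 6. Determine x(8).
Computing the sequence terms:
5, 6, 11, 17, 28, 45, 73, 118, 191

191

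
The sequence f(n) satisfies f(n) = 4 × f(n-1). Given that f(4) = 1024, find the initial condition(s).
In general f(n) = 4ⁿ · f(0). At n = 4: f(0) = f(4) / 4^4 = 1024 / 256 = 4.

f(0) = 4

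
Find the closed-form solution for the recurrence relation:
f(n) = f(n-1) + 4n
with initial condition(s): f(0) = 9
Recurrence: f(n) = f(n-1) + 4n, initial: f(0) = 9.
Telescoping: f(n) = f(0) + 4·Σᵢ₌₁ⁿ i = 9 + 4·n(n+1)/2.

f(n) = 4·n(n+1)/2 + 9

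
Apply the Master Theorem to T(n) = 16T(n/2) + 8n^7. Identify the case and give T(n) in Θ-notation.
Master Theorem template: T(n) = a·T(n/b) + f(n).
Here: a=16, b=2, f(n)=8n^7
Compute log_b(a) = log_2(16) = 4.
f(n) = 8n^7 = Ω(n^(4+ε)) with ε = 3, and the regularity condition holds (a·f(n/b) = (a/b^7)·f(n) with a/b^7 = 2^-3 < 1). Case 3: T(n) = Θ(f(n)) = Θ(n^7).

Case 3: T(n) = Θ(n^7)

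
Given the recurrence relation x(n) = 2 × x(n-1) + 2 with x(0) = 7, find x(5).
Computing step by step:
x(0) = 7
x(1) = 2 × 7 + 2 = 16
x(2) = 2 × 16 + 2 = 34
x(3) = 2 × 34 + 2 = 70
x(4) = 2 × 70 + 2 = 142
x(5) = 2 × 142 + 2 = 286

286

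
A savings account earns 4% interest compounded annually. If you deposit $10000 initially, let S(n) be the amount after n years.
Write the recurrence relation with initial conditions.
Each year the balance grows by 4%, i.e. is multiplied by 1 + 4/100 = 1.04, so S(n) = 1.04 × S(n-1). The initial deposit gives S(0) = 10000.
Unrolling gives the closed form S(n) = 10000 × (1.04)ⁿ.

S(n) = 1.04 × S(n-1), S(0) = 10000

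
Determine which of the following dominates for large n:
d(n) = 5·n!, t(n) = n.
Comparing growth rates:
Growth-rate hierarchy: log n ≺ any polynomial ≺ any exponential cⁿ (c>1) ≺ n! ≺ nⁿ.
factorial dominates polynomial degree 1 asymptotically.

d(n) grows faster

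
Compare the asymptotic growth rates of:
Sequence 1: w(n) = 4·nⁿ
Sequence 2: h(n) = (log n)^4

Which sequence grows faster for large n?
Comparing growth rates:
Growth-rate hierarchy: log n ≺ any polynomial ≺ any exponential cⁿ (c>1) ≺ n! ≺ nⁿ.
super-exponential nⁿ dominates polylogarithmic (log n)^4 asymptotically.

w(n) grows faster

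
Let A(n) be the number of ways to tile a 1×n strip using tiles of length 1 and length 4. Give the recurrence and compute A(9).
Condition on the last tile: it has length 1 (leaving a 1×(n-1) strip) or length 4 (leaving a 1×(n-4) strip), so A(n) = A(n-1) + A(n-4) (order-4 linear recurrence).
For 0 ≤ i < 4 only unit tiles fit, so A(i) = 1.
Iterating the recurrence: A(4) = 2, A(5) = 3, A(6) = 4, A(7) = 5, A(8) = 7, A(9) = 10.

A(n) = A(n-1) + A(n-4), with A(i) = 1 for 0 ≤ i < 4; A(9) = 10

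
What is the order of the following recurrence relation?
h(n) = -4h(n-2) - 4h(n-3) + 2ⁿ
The order is the largest lag k for which h(n-k) appears. Here the deepest term is h(n-3) (the 2ⁿ term is non-homogeneous and does not affect the order), so the order is 3.

Order 3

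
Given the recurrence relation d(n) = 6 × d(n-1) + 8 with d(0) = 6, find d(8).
Computing step by step:
d(0) = 6
d(1) = 6 × 6 + 8 = 44
d(2) = 6 × 44 + 8 = 272
d(3) = 6 × 272 + 8 = 1640
d(4) = 6 × 1640 + 8 = 9848
d(5) = 6 × 9848 + 8 = 59096
d(6) = 6 × 59096 + 8 = 354584
d(7) = 6 × 354584 + 8 = 2127512
d(8) = 6 × 2127512 + 8 = 12765080

12765080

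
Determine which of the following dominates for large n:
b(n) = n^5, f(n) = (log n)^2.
Comparing growth rates:
Growth-rate hierarchy: log n ≺ any polynomial ≺ any exponential cⁿ (c>1) ≺ n! ≺ nⁿ.
polynomial degree 5 dominates polylogarithmic (log n)^2 asymptotically.

b(n) grows faster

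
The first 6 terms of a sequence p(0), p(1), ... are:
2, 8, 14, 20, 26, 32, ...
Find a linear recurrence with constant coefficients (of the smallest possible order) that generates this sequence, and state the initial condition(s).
Look for the lowest-order linear relation among consecutive terms.
Observation: consecutive differences are constant (= 6).
Check at n=2: 1·8 + 6 = 14. ✓

p(n) = p(n-1) + 6, p(0) = 2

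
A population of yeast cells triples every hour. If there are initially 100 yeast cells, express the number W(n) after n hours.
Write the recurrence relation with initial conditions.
Each hour multiplies the count by 3, so the count after n hours depends only on the count after n-1 hours: W(n) = 3 × W(n-1). The starting count gives W(0) = 100.
Unrolling n times gives the closed form W(n) = 100 × 3ⁿ.

W(n) = 3 × W(n-1), W(0) = 100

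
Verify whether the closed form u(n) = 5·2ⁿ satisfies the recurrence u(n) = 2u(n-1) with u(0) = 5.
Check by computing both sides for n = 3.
From the recurrence with u(0) = 5:
  u(0) = 5, u(1) = 10, u(2) = 20, u(3) = 40
  so the recurrence gives u(3) = 40.
From the proposed closed form u(n) = 5·2ⁿ:
  u(3) = 40.
Both sides give 40 at n = 3, and the initial condition(s) match, so the closed form is consistent.

Yes, the closed form is correct.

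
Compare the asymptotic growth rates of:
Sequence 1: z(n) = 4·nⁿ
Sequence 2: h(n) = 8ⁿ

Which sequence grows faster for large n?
Comparing growth rates:
Growth-rate hierarchy: log n ≺ any polynomial ≺ any exponential cⁿ (c>1) ≺ n! ≺ nⁿ.
super-exponential nⁿ dominates exponential base 8 asymptotically.

z(n) grows faster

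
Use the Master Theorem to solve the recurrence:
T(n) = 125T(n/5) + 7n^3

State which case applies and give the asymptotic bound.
Master Theorem template: T(n) = a·T(n/b) + f(n).
Here: a=125, b=5, f(n)=7n^3
Compute log_b(a) = log_5(125) = 3.
f(n) = 7n^3 = Θ(n^3). Case 2: T(n) = Θ(n^3 log n).

Case 2: T(n) = Θ(n^3 log n)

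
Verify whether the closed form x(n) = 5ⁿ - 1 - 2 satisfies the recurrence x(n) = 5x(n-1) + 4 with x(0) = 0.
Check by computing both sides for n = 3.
From the recurrence with x(0) = 0:
  x(0) = 0, x(1) = 4, x(2) = 24, x(3) = 124
  so the recurrence gives x(3) = 124.
From the proposed closed form x(n) = 5ⁿ - 1 - 2:
  x(3) = 122.
The recurrence gives 124 but the closed form gives 122, so the closed form does not satisfy the recurrence.

No, the closed form is incorrect.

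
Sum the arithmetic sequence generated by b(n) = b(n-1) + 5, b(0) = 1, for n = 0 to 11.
Computing the sequence terms: 1, 6, 11, 16, 21, 26, 31, 36, 41, 46, 51, 56
Adding these values together:

342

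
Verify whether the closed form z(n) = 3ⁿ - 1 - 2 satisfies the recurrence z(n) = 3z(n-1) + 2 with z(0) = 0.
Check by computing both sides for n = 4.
From the recurrence with z(0) = 0:
  z(0) = 0, z(1) = 2, z(2) = 8, z(3) = 26, z(4) = 80
  so the recurrence gives z(4) = 80.
From the proposed closed form z(n) = 3ⁿ - 1 - 2:
  z(4) = 78.
The recurrence gives 80 but the closed form gives 78, so the closed form does not satisfy the recurrence.

No, the closed form is incorrect.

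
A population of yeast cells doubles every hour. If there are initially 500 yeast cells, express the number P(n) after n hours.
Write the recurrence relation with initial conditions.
Each hour multiplies the count by 2, so the count after n hours depends only on the count after n-1 hours: P(n) = 2 × P(n-1). The starting count gives P(0) = 500.
Unrolling n times gives the closed form P(n) = 500 × 2ⁿ.

P(n) = 2 × P(n-1), P(0) = 500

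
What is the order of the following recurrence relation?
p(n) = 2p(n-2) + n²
The order is the largest lag k for which p(n-k) appears. Here the deepest term is p(n-2) (the n² term is non-homogeneous and does not affect the order), so the order is 2.

Order 2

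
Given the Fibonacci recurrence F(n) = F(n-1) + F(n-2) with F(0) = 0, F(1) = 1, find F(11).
Computing the sequence terms:
0, 1, 1, 2, 3, 5, 8, 13, 21, 34, 55, 89

89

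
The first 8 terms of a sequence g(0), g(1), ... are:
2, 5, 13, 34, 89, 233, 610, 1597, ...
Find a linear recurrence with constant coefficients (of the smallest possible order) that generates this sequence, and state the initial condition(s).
Look for the lowest-order linear relation among consecutive terms.
Observation: g(n) - 3·g(n-1) - (-1)·g(n-2) = 0 holds for the shown terms, and no order-1 relation g(n) = α·g(n-1) + β fits.
Check at n=3: 3·13 + (-1)·5 = 34. ✓

g(n) = 3g(n-1) - g(n-2), g(0) = 2, g(1) = 5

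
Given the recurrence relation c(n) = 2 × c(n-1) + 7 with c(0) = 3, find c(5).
Computing step by step:
c(0) = 3
c(1) = 2 × 3 + 7 = 13
c(2) = 2 × 13 + 7 = 33
c(3) = 2 × 33 + 7 = 73
c(4) = 2 × 73 + 7 = 153
c(5) = 2 × 153 + 7 = 313

313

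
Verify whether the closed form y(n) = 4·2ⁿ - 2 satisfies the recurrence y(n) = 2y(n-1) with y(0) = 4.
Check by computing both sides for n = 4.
From the recurrence with y(0) = 4:
  y(0) = 4, y(1) = 8, y(2) = 16, y(3) = 32, y(4) = 64
  so the recurrence gives y(4) = 64.
From the proposed closed form y(n) = 4·2ⁿ - 2:
  y(4) = 62.
The recurrence gives 64 but the closed form gives 62, so the closed form does not satisfy the recurrence.

No, the closed form is incorrect.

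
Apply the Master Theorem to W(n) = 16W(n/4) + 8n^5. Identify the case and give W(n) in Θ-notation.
Master Theorem template: W(n) = a·W(n/b) + f(n).
Here: a=16, b=4, f(n)=8n^5
Compute log_b(a) = log_4(16) = 2.
f(n) = 8n^5 = Ω(n^(2+ε)) with ε = 3, and the regularity condition holds (a·f(n/b) = (a/b^5)·f(n) with a/b^5 = 4^-3 < 1). Case 3: W(n) = Θ(f(n)) = Θ(n^5).

Case 3: W(n) = Θ(n^5)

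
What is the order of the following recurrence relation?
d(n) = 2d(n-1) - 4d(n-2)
The order is the largest lag k for which d(n-k) appears. Here the deepest term is d(n-2), so the order is 2.

Order 2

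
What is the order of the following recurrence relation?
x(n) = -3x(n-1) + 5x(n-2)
The order is the largest lag k for which x(n-k) appears. Here the deepest term is x(n-2), so the order is 2.

Order 2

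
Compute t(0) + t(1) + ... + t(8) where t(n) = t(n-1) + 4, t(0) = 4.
Computing the sequence terms: 4, 8, 12, 16, 20, 24, 28, 32, 36
Adding these values together:

180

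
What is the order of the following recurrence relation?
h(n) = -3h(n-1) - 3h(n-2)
The order is the largest lag k for which h(n-k) appears. Here the deepest term is h(n-2), so the order is 2.

Order 2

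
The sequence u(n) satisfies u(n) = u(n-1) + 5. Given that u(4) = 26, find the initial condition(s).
u(4) = u(0) + 4·5, so u(0) = 26 - 20 = 6.

u(0) = 6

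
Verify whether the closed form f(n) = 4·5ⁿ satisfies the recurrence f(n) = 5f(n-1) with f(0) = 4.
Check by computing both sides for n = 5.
From the recurrence with f(0) = 4:
  f(0) = 4, f(1) = 20, f(2) = 100, f(3) = 500, f(4) = 2500, f(5) = 12500
  so the recurrence gives f(5) = 12500.
From the proposed closed form f(n) = 4·5ⁿ:
  f(5) = 12500.
Both sides give 12500 at n = 5, and the initial condition(s) match, so the closed form is consistent.

Yes, the closed form is correct.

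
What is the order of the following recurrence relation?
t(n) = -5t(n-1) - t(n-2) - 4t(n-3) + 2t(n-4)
The order is the largest lag k for which t(n-k) appears. Here the deepest term is t(n-4), so the order is 4.

Order 4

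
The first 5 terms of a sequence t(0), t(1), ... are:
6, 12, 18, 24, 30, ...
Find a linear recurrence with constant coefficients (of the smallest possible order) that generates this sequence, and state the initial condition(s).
Look for the lowest-order linear relation among consecutive terms.
Observation: consecutive differences are constant (= 6).
Check at n=2: 1·12 + 6 = 18. ✓

t(n) = t(n-1) + 6, t(0) = 6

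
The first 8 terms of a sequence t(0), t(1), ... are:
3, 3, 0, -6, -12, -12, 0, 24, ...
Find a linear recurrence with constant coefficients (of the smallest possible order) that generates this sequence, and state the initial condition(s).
Look for the lowest-order linear relation among consecutive terms.
Observation: t(n) - 2·t(n-1) - (-2)·t(n-2) = 0 holds for the shown terms, and no order-1 relation t(n) = α·t(n-1) + β fits.
Check at n=3: 2·0 + (-2)·3 = -6. ✓

t(n) = 2t(n-1) - 2t(n-2), t(0) = 3, t(1) = 3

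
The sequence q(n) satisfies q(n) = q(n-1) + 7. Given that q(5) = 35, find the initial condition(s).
q(5) = q(0) + 5·7, so q(0) = 35 - 35 = 0.

q(0) = 0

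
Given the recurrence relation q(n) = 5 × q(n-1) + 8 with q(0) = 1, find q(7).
Computing step by step:
q(0) = 1
q(1) = 5 × 1 + 8 = 13
q(2) = 5 × 13 + 8 = 73
q(3) = 5 × 73 + 8 = 373
q(4) = 5 × 373 + 8 = 1873
q(5) = 5 × 1873 + 8 = 9373
q(6) = 5 × 9373 + 8 = 46873
q(7) = 5 × 46873 + 8 = 234373

234373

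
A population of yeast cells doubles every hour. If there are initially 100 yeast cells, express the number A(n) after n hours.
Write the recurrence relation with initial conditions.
Each hour multiplies the count by 2, so the count after n hours depends only on the count after n-1 hours: A(n) = 2 × A(n-1). The starting count gives A(0) = 100.
Unrolling n times gives the closed form A(n) = 100 × 2ⁿ.

A(n) = 2 × A(n-1), A(0) = 100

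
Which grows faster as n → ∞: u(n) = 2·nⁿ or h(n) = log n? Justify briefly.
Comparing growth rates:
Growth-rate hierarchy: log n ≺ any polynomial ≺ any exponential cⁿ (c>1) ≺ n! ≺ nⁿ.
super-exponential nⁿ dominates logarithmic asymptotically.

u(n) grows faster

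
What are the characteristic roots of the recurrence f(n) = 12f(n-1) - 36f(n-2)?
Substitute f(n) = rⁿ and divide through by rⁿ⁻²: r² - 12r + 36 = 0
Factor: (r - 6)² = 0, so r = 6 (double root).
General solution: f(n) = (A + Bn)·6ⁿ

Characteristic: r² - 12r + 36 = 0, Roots: r = 6 (double root)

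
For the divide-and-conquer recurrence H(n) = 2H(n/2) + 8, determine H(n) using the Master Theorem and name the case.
Master Theorem template: H(n) = a·H(n/b) + f(n).
Here: a=2, b=2, f(n)=8
Compute log_b(a) = log_2(2) = 1.
f(n) = 8 = O(n^(1-ε)) with ε = 1. Case 1: H(n) = Θ(n^log_b(a)) = Θ(n).

Case 1: H(n) = Θ(n)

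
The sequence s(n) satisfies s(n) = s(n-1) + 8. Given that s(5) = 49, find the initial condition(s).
s(5) = s(0) + 5·8, so s(0) = 49 - 40 = 9.

s(0) = 9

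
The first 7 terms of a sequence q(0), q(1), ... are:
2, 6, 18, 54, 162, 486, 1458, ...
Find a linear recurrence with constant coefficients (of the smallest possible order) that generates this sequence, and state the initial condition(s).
Look for the lowest-order linear relation among consecutive terms.
Observation: each term is 3× the previous.
Check at n=2: 3·6 = 18. ✓

q(n) = 3 × q(n-1), q(0) = 2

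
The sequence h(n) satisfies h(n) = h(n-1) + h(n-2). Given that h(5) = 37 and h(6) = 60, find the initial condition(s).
Work backwards using h(k) = h(k+2) - h(k+1):
h(4) = h(6) - h(5) = 60 - 37 = 23
h(3) = h(5) - h(4) = 37 - 23 = 14
h(2) = h(4) - h(3) = 23 - 14 = 9
h(1) = h(3) - h(2) = 14 - 9 = 5
h(0) = h(2) - h(1) = 9 - 5 = 4

h(0) = 4, h(1) = 5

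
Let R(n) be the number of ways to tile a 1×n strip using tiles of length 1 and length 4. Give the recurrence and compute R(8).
Condition on the last tile: it has length 1 (leaving a 1×(n-1) strip) or length 4 (leaving a 1×(n-4) strip), so R(n) = R(n-1) + R(n-4) (order-4 linear recurrence).
For 0 ≤ i < 4 only unit tiles fit, so R(i) = 1.
Iterating the recurrence: R(4) = 2, R(5) = 3, R(6) = 4, R(7) = 5, R(8) = 7.

R(n) = R(n-1) + R(n-4), with R(i) = 1 for 0 ≤ i < 4; R(8) = 7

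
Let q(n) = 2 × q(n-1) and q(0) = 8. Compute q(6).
Computing step by step:
q(0) = 8
q(1) = 2 × 8 = 16
q(2) = 2 × 16 = 32
q(3) = 2 × 32 = 64
q(4) = 2 × 64 = 128
q(5) = 2 × 128 = 256
q(6) = 2 × 256 = 512

512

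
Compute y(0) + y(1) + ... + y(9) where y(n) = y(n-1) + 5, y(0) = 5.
Computing the sequence terms: 5, 10, 15, 20, 25, 30, 35, 40, 45, 50
Adding these values together:

275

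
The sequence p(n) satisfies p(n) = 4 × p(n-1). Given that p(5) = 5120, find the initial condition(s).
In general p(n) = 4ⁿ · p(0). At n = 5: p(0) = p(5) / 4^5 = 5120 / 1024 = 5.

p(0) = 5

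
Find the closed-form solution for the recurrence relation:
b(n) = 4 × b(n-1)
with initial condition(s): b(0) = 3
Recurrence: b(n) = 4 × b(n-1), initial: b(0) = 3.
Each term is 4 times the previous, so this is geometric with ratio 4. After n steps: b(n) = b(0)·4ⁿ = 3·4ⁿ.

b(n) = 3·4ⁿ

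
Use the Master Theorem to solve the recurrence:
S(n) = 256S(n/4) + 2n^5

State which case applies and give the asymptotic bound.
Master Theorem template: S(n) = a·S(n/b) + f(n).
Here: a=256, b=4, f(n)=2n^5
Compute log_b(a) = log_4(256) = 4.
f(n) = 2n^5 = Ω(n^(4+ε)) with ε = 1, and the regularity condition holds (a·f(n/b) = (a/b^5)·f(n) with a/b^5 = 4^-1 < 1). Case 3: S(n) = Θ(f(n)) = Θ(n^5).

Case 3: S(n) = Θ(n^5)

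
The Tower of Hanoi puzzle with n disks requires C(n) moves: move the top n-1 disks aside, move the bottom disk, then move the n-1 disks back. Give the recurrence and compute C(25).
Moving n disks = move the top n-1 disks aside (C(n-1) moves) + move the largest disk (1 move) + move the n-1 disks back on top (C(n-1) moves), so C(n) = 2C(n-1) + 1, with C(1) = 1 (a single disk takes one move).
First terms: 1, 3, 7, 15, 31, 63, … — each is one less than a power of 2. Indeed C(n) + 1 = 2(C(n-1) + 1) with C(1) + 1 = 2, so C(n) + 1 = 2ⁿ and C(n) = 2ⁿ - 1.
Hence C(25) = 2^25 - 1 = 33554432 - 1 = 33554431.

C(n) = 2C(n-1) + 1, C(1) = 1; C(25) = 33554431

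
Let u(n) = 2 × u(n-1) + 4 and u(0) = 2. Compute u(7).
Computing step by step:
u(0) = 2
u(1) = 2 × 2 + 4 = 8
u(2) = 2 × 8 + 4 = 20
u(3) = 2 × 20 + 4 = 44
u(4) = 2 × 44 + 4 = 92
u(5) = 2 × 92 + 4 = 188
u(6) = 2 × 188 + 4 = 380
u(7) = 2 × 380 + 4 = 764

764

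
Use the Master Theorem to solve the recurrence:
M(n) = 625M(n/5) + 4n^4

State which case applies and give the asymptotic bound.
Master Theorem template: M(n) = a·M(n/b) + f(n).
Here: a=625, b=5, f(n)=4n^4
Compute log_b(a) = log_5(625) = 4.
f(n) = 4n^4 = Θ(n^4). Case 2: M(n) = Θ(n^4 log n).

Case 2: M(n) = Θ(n^4 log n)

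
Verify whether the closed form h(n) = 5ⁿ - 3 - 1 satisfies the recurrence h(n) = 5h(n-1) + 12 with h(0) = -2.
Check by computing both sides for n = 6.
From the recurrence with h(0) = -2:
  h(0) = -2, h(1) = 2, h(2) = 22, h(3) = 122, h(4) = 622, h(5) = 3122, h(6) = 15622
  so the recurrence gives h(6) = 15622.
From the proposed closed form h(n) = 5ⁿ - 3 - 1:
  h(6) = 15621.
The recurrence gives 15622 but the closed form gives 15621, so the closed form does not satisfy the recurrence.

No, the closed form is incorrect.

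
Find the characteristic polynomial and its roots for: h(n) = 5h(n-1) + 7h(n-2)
Substitute h(n) = rⁿ and divide through by rⁿ⁻²: r² - 5r - 7 = 0
Discriminant: 5² + 4·7 = 53, not a perfect square, so by the quadratic formula r = (5 ± √53)/2.
General solution: h(n) = A·r₁ⁿ + B·r₂ⁿ where r₁,r₂ = (5 ± √53)/2

Characteristic: r² - 5r - 7 = 0, Roots: r = (5 ± √53)/2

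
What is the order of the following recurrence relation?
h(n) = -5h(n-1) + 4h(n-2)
The order is the largest lag k for which h(n-k) appears. Here the deepest term is h(n-2), so the order is 2.

Order 2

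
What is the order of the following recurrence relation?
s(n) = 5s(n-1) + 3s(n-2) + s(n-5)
The order is the largest lag k for which s(n-k) appears. Here the deepest term is s(n-5), so the order is 5.

Order 5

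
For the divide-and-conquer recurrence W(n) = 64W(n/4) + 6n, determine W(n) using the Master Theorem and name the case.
Master Theorem template: W(n) = a·W(n/b) + f(n).
Here: a=64, b=4, f(n)=6n
Compute log_b(a) = log_4(64) = 3.
f(n) = 6n = O(n^(3-ε)) with ε = 2. Case 1: W(n) = Θ(n^log_b(a)) = Θ(n^3).

Case 1: W(n) = Θ(n^3)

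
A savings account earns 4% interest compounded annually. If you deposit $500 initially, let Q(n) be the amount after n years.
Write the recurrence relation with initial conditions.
Each year the balance grows by 4%, i.e. is multiplied by 1 + 4/100 = 1.04, so Q(n) = 1.04 × Q(n-1). The initial deposit gives Q(0) = 500.
Unrolling gives the closed form Q(n) = 500 × (1.04)ⁿ.

Q(n) = 1.04 × Q(n-1), Q(0) = 500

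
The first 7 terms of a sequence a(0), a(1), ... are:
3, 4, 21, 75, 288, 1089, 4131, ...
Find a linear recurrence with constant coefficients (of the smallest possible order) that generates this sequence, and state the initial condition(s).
Look for the lowest-order linear relation among consecutive terms.
Observation: a(n) - 3·a(n-1) - (3)·a(n-2) = 0 holds for the shown terms, and no order-1 relation a(n) = α·a(n-1) + β fits.
Check at n=3: 3·21 + (3)·4 = 75. ✓

a(n) = 3a(n-1) + 3a(n-2), a(0) = 3, a(1) = 4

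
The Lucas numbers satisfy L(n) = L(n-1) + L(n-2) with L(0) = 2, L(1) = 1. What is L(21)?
Computing the sequence terms:
2, 1, 3, 4, 7, 11, 18, 29, 47, 76, 123, 199, 322, 521, 843, 1364, 2207, 3571, 5778, 9349, 15127, 24476

24476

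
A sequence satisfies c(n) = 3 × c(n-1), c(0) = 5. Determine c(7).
Computing step by step:
c(0) = 5
c(1) = 3 × 5 = 15
c(2) = 3 × 15 = 45
c(3) = 3 × 45 = 135
c(4) = 3 × 135 = 405
c(5) = 3 × 405 = 1215
c(6) = 3 × 1215 = 3645
c(7) = 3 × 3645 = 10935

10935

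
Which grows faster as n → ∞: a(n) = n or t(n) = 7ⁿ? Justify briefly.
Comparing growth rates:
Growth-rate hierarchy: log n ≺ any polynomial ≺ any exponential cⁿ (c>1) ≺ n! ≺ nⁿ.
exponential base 7 dominates polynomial degree 1 asymptotically.

t(n) grows faster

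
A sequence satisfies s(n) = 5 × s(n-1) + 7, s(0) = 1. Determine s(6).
Computing step by step:
s(0) = 1
s(1) = 5 × 1 + 7 = 12
s(2) = 5 × 12 + 7 = 67
s(3) = 5 × 67 + 7 = 342
s(4) = 5 × 342 + 7 = 1717
s(5) = 5 × 1717 + 7 = 8592
s(6) = 5 × 8592 + 7 = 42967

42967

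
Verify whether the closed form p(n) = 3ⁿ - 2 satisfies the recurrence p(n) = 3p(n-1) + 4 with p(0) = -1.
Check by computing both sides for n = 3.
From the recurrence with p(0) = -1:
  p(0) = -1, p(1) = 1, p(2) = 7, p(3) = 25
  so the recurrence gives p(3) = 25.
From the proposed closed form p(n) = 3ⁿ - 2:
  p(3) = 25.
Both sides give 25 at n = 3, and the initial condition(s) match, so the closed form is consistent.

Yes, the closed form is correct.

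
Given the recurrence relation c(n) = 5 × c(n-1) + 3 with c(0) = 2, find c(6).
Computing step by step:
c(0) = 2
c(1) = 5 × 2 + 3 = 13
c(2) = 5 × 13 + 3 = 68
c(3) = 5 × 68 + 3 = 343
c(4) = 5 × 343 + 3 = 1718
c(5) = 5 × 1718 + 3 = 8593
c(6) = 5 × 8593 + 3 = 42968

42968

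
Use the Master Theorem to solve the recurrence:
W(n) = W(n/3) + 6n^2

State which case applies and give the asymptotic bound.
Master Theorem template: W(n) = a·W(n/b) + f(n).
Here: a=1, b=3, f(n)=6n^2
Compute log_b(a) = log_3(1) = 0.
f(n) = 6n^2 = Ω(n^(0+ε)) with ε = 2, and the regularity condition holds (a·f(n/b) = (a/b^2)·f(n) with a/b^2 = 3^-2 < 1). Case 3: W(n) = Θ(f(n)) = Θ(n^2).

Case 3: W(n) = Θ(n^2)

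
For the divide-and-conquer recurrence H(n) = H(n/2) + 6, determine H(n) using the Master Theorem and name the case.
Master Theorem template: H(n) = a·H(n/b) + f(n).
Here: a=1, b=2, f(n)=6
Compute log_b(a) = log_2(1) = 0.
f(n) = 6 = Θ(1). Case 2: H(n) = Θ(log n).

Case 2: H(n) = Θ(log n)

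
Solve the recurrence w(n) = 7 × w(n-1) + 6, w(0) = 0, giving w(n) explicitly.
Recurrence: w(n) = 7 × w(n-1) + 6, initial: w(0) = 0.
Try w(n) = A·7ⁿ + C. Substituting: A·7ⁿ + C = 7(A·7ⁿ⁻¹ + C) + 6 = A·7ⁿ + 7C + 6, so C = 7C + 6, giving C = -1. Then w(0) = A - 1 = 0 gives A = 1.

w(n) = 7ⁿ - 1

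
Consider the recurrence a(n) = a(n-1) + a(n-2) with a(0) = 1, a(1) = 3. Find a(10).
Computing the sequence terms:
1, 3, 4, 7, 11, 18, 29, 47, 76, 123, 199

199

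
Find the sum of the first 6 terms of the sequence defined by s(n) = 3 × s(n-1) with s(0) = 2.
Computing the sequence terms: 2, 6, 18, 54, 162, 486
Adding these values together:

728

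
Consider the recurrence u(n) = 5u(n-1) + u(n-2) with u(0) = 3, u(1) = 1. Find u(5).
Computing the sequence terms:
3, 1, 8, 41, 213, 1106

1106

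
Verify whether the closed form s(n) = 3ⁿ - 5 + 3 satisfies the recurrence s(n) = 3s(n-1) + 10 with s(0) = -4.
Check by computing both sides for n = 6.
From the recurrence with s(0) = -4:
  s(0) = -4, s(1) = -2, s(2) = 4, s(3) = 22, s(4) = 76, s(5) = 238, s(6) = 724
  so the recurrence gives s(6) = 724.
From the proposed closed form s(n) = 3ⁿ - 5 + 3:
  s(6) = 727.
The recurrence gives 724 but the closed form gives 727, so the closed form does not satisfy the recurrence.

No, the closed form is incorrect.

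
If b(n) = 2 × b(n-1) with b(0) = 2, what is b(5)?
Computing step by step:
b(0) = 2
b(1) = 2 × 2 = 4
b(2) = 2 × 4 = 8
b(3) = 2 × 8 = 16
b(4) = 2 × 16 = 32
b(5) = 2 × 32 = 64

64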